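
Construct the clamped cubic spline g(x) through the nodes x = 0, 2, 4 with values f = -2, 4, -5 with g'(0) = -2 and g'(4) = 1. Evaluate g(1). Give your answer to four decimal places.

Let M_i = g''(x_i). Step sizes h_i = 2, 2; slopes of the chords Δ_i = (y_(i+1) - y_i)/h_i = 3, -9/2.
  2·M_0 + 8·M_1 + 2·M_2 = 6(Δ_1 - Δ_0) = -45
Clamped end conditions give two more equations: 2h_0·M_0 + h_0·M_1 = 6(Δ_0 - g'(0)) = 30 and h_1·M_1 + 2h_1·M_2 = 6(g'(4) - Δ_1) = 33.
Solving: M_0 = 111/8, M_1 = -51/4, M_2 = 117/8.
On [0, 2], g(x) = -2 - 2·x + 111/16·x² - 71/32·x³.
With x = 1: g(1) = 23/32.

0.7188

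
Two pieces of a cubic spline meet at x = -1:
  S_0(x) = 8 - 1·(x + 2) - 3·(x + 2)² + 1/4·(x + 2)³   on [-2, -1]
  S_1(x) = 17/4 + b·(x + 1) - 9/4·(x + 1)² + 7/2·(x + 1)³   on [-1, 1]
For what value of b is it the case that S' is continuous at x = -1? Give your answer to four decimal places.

S_0'(x) = -1 - 6·(x + 2) + 3/4·(x + 2)², so S_0'(-1) = -25/4. On the right, S_1'(-1) = b, so b = -25/4.

-6.2500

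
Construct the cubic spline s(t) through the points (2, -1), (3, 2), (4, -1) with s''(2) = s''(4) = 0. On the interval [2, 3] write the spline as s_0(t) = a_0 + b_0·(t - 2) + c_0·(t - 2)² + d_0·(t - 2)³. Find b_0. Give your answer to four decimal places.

Put m_i = s'' at the i-th knot. Here h = (1, 1) and Δ = (3, -3), so the interior equations h_(i-1)·m_(i-1) + 2(h_(i-1)+h_i)·m_i + h_i·m_(i+1) = 6(Δ_i − Δ_(i-1)) read
  1·m_0 + 4·m_1 + 1·m_2 = 6(Δ_1 - Δ_0) = -36
Natural end conditions: m_0 = m_2 = 0.
Solving the tridiagonal system: m_0 = 0, m_1 = -9, m_2 = 0.
On [2, 3], with s_0(t) = a_0 + b_0·(t - 2) + c_0·(t - 2)² + d_0·(t - 2)³: c_0 = m_0/2 = 0, d_0 = (m_1 - m_0)/(6h_0) = -3/2, b_0 = Δ_0 - h_0(2m_0 + m_1)/6 = 9/2.

4.5000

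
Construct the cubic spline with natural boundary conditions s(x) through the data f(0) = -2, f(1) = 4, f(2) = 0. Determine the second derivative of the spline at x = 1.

Let M_i = s''(x_i). Step sizes h_i = 1, 1; slopes of the chords Δ_i = (y_(i+1) - y_i)/h_i = 6, -4.
  1·M_0 + 4·M_1 + 1·M_2 = 6(Δ_1 - Δ_0) = -60
Natural end conditions: M_0 = M_2 = 0.
Solving: M_0 = 0, M_1 = -15, M_2 = 0.

-15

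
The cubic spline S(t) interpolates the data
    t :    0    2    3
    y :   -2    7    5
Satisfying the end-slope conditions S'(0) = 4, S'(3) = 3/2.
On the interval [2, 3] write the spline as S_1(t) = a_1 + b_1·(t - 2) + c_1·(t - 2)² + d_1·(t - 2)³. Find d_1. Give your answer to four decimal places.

4.5833

Let M_i = S''(x_i). Step sizes h_i = 2, 1; slopes of the chords Δ_i = (y_(i+1) - y_i)/h_i = 9/2, -2.
  2·M_0 + 6·M_1 + 1·M_2 = 6(Δ_1 - Δ_0) = -39
Clamped end conditions give two more equations: 2h_0·M_0 + h_0·M_1 = 6(Δ_0 - S'(0)) = 3 and h_1·M_1 + 2h_1·M_2 = 6(S'(3) - Δ_1) = 21.
Hence M_0 = 77/12, M_1 = -34/3, M_2 = 97/6.
On [2, 3], with S_1(t) = a_1 + b_1·(t - 2) + c_1·(t - 2)² + d_1·(t - 2)³: c_1 = M_1/2 = -17/3, d_1 = (M_2 - M_1)/(6h_1) = 55/12, b_1 = Δ_1 - h_1(2M_1 + M_2)/6 = -11/12.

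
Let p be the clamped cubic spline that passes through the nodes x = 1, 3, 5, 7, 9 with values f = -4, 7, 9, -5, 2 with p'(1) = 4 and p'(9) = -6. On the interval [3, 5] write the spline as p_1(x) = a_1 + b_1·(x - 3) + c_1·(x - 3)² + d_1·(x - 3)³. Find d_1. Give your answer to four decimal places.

-0.6429

With M_i denoting the second derivative at x_i, h_i = 2, 2, 2, 2, and Δ_i = (y_(i+1) − y_i)/h_i = 11/2, 1, -7, 7/2:
  2·M_0 + 8·M_1 + 2·M_2 = 6(Δ_1 - Δ_0) = -27
  2·M_1 + 8·M_2 + 2·M_3 = 6(Δ_2 - Δ_1) = -48
  2·M_2 + 8·M_3 + 2·M_4 = 6(Δ_3 - Δ_2) = 63
Clamped end conditions give two more equations: 2h_0·M_0 + h_0·M_1 = 6(Δ_0 - p'(1)) = 9 and h_3·M_3 + 2h_3·M_4 = 6(p'(9) - Δ_3) = -57.
Hence M_0 = 22/7, M_1 = -25/14, M_2 = -19/2, M_3 = 221/14, M_4 = -155/7.
On [3, 5], with p_1(x) = a_1 + b_1·(x - 3) + c_1·(x - 3)² + d_1·(x - 3)³: c_1 = M_1/2 = -25/28, d_1 = (M_2 - M_1)/(6h_1) = -9/14, b_1 = Δ_1 - h_1(2M_1 + M_2)/6 = 75/14.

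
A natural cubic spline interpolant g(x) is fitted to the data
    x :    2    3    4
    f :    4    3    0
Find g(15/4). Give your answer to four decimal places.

Let m_i = g''(x_i). Step sizes h_i = 1, 1; slopes of the chords Δ_i = (y_(i+1) - y_i)/h_i = -1, -3.
  1·m_0 + 4·m_1 + 1·m_2 = 6(Δ_1 - Δ_0) = -12
Natural end conditions: m_0 = m_2 = 0.
Solving: m_0 = 0, m_1 = -3, m_2 = 0.
On [3, 4], g(x) = 3 - 2·(x - 3) - 3/2·(x - 3)² + 1/2·(x - 3)³.
With (x - 3) = 3/4: g(15/4) = 111/128.

0.8672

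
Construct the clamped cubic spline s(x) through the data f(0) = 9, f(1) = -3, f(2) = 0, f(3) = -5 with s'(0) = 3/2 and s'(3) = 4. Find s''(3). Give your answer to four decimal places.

With m_i denoting the second derivative at x_i, h_i = 1, 1, 1, and Δ_i = (y_(i+1) − y_i)/h_i = -12, 3, -5:
  1·m_0 + 4·m_1 + 1·m_2 = 6(Δ_1 - Δ_0) = 90
  1·m_1 + 4·m_2 + 1·m_3 = 6(Δ_2 - Δ_1) = -48
Clamped end conditions give two more equations: 2h_0·m_0 + h_0·m_1 = 6(Δ_0 - s'(0)) = -81 and h_2·m_2 + 2h_2·m_3 = 6(s'(3) - Δ_2) = 54.
Solving the tridiagonal system: m_0 = -962/15, m_1 = 709/15, m_2 = -524/15, m_3 = 667/15.

44.4667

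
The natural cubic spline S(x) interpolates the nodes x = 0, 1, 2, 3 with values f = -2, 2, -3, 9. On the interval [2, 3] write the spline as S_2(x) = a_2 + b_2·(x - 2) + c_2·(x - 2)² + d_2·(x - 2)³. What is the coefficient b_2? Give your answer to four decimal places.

Let M_i = S''(x_i). Step sizes h_i = 1, 1, 1; slopes of the chords Δ_i = (y_(i+1) - y_i)/h_i = 4, -5, 12.
  1·M_0 + 4·M_1 + 1·M_2 = 6(Δ_1 - Δ_0) = -54
  1·M_1 + 4·M_2 + 1·M_3 = 6(Δ_2 - Δ_1) = 102
Natural end conditions: M_0 = M_3 = 0.
Forward elimination and back-substitution give M_0 = 0, M_1 = -106/5, M_2 = 154/5, M_3 = 0.
On [2, 3], with S_2(x) = a_2 + b_2·(x - 2) + c_2·(x - 2)² + d_2·(x - 2)³: c_2 = M_2/2 = 77/5, d_2 = (M_3 - M_2)/(6h_2) = -77/15, b_2 = Δ_2 - h_2(2M_2 + M_3)/6 = 26/15.

1.7333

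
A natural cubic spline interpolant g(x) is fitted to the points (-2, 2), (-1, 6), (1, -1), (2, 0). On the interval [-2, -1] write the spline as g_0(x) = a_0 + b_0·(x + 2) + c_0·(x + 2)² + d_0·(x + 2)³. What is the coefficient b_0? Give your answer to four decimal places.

5.6875

Let m_i = g''(x_i). Step sizes h_i = 1, 2, 1; slopes of the chords Δ_i = (y_(i+1) - y_i)/h_i = 4, -7/2, 1.
  1·m_0 + 6·m_1 + 2·m_2 = 6(Δ_1 - Δ_0) = -45
  2·m_1 + 6·m_2 + 1·m_3 = 6(Δ_2 - Δ_1) = 27
Natural end conditions: m_0 = m_3 = 0.
Solving: m_0 = 0, m_1 = -81/8, m_2 = 63/8, m_3 = 0.
On [-2, -1], with g_0(x) = a_0 + b_0·(x + 2) + c_0·(x + 2)² + d_0·(x + 2)³: c_0 = m_0/2 = 0, d_0 = (m_1 - m_0)/(6h_0) = -27/16, b_0 = Δ_0 - h_0(2m_0 + m_1)/6 = 91/16.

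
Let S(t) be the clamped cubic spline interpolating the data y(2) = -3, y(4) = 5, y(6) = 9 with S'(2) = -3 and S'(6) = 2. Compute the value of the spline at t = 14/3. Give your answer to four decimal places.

7.1481

Put M_i = S'' at the i-th knot. Here h = (2, 2) and Δ = (4, 2), so the interior equations h_(i-1)·M_(i-1) + 2(h_(i-1)+h_i)·M_i + h_i·M_(i+1) = 6(Δ_i − Δ_(i-1)) read
  2·M_0 + 8·M_1 + 2·M_2 = 6(Δ_1 - Δ_0) = -12
Clamped end conditions give two more equations: 2h_0·M_0 + h_0·M_1 = 6(Δ_0 - S'(2)) = 42 and h_1·M_1 + 2h_1·M_2 = 6(S'(6) - Δ_1) = 0.
Hence M_0 = 53/4, M_1 = -11/2, M_2 = 11/4.
On [4, 6], S(t) = 5 + 19/4·(t - 4) - 11/4·(t - 4)² + 11/16·(t - 4)³.
With (t - 4) = 2/3: S(14/3) = 193/27.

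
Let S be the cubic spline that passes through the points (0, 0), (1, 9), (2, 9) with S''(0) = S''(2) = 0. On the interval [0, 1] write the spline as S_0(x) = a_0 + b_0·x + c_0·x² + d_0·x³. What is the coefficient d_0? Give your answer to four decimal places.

Let M_i = S''(x_i). Step sizes h_i = 1, 1; slopes of the chords Δ_i = (y_(i+1) - y_i)/h_i = 9, 0.
  1·M_0 + 4·M_1 + 1·M_2 = 6(Δ_1 - Δ_0) = -54
Natural end conditions: M_0 = M_2 = 0.
Hence M_0 = 0, M_1 = -27/2, M_2 = 0.
On [0, 1], with S_0(x) = a_0 + b_0·x + c_0·x² + d_0·x³: c_0 = M_0/2 = 0, d_0 = (M_1 - M_0)/(6h_0) = -9/4, b_0 = Δ_0 - h_0(2M_0 + M_1)/6 = 45/4.

-2.2500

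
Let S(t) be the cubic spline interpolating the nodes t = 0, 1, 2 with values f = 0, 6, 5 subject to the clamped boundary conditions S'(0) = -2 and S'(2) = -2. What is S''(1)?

Write σ_i for S''(x_i). With h_i = 1, 1 and divided differences Δ_i = 6, -1, the continuity of S' gives the tridiagonal system
  1·σ_0 + 4·σ_1 + 1·σ_2 = 6(Δ_1 - Δ_0) = -42
Clamped end conditions give two more equations: 2h_0·σ_0 + h_0·σ_1 = 6(Δ_0 - S'(0)) = 48 and h_1·σ_1 + 2h_1·σ_2 = 6(S'(2) - Δ_1) = -6.
Hence σ_0 = 69/2, σ_1 = -21, σ_2 = 15/2.

-21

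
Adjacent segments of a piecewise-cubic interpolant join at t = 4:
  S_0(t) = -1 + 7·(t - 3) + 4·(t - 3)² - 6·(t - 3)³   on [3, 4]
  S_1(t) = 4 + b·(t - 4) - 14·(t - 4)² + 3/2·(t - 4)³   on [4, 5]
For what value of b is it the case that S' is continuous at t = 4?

-3

S_0'(t) = 7 + 8·(t - 3) - 18·(t - 3)², so S_0'(4) = -3. On the right, S_1'(4) = b, so b = -3.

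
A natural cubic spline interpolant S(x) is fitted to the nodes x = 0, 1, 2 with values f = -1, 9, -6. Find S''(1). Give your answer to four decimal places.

-37.5000

With σ_i denoting the second derivative at x_i, h_i = 1, 1, and Δ_i = (y_(i+1) − y_i)/h_i = 10, -15:
  1·σ_0 + 4·σ_1 + 1·σ_2 = 6(Δ_1 - Δ_0) = -150
Natural end conditions: σ_0 = σ_2 = 0.
Solving: σ_0 = 0, σ_1 = -75/2, σ_2 = 0.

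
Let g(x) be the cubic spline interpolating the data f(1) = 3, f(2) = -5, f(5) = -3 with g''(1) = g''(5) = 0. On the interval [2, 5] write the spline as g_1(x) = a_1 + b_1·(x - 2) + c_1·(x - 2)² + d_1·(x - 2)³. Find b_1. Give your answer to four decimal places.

With σ_i denoting the second derivative at x_i, h_i = 1, 3, and Δ_i = (y_(i+1) − y_i)/h_i = -8, 2/3:
  1·σ_0 + 8·σ_1 + 3·σ_2 = 6(Δ_1 - Δ_0) = 52
Natural end conditions: σ_0 = σ_2 = 0.
Forward elimination and back-substitution give σ_0 = 0, σ_1 = 13/2, σ_2 = 0.
On [2, 5], with g_1(x) = a_1 + b_1·(x - 2) + c_1·(x - 2)² + d_1·(x - 2)³: c_1 = σ_1/2 = 13/4, d_1 = (σ_2 - σ_1)/(6h_1) = -13/36, b_1 = Δ_1 - h_1(2σ_1 + σ_2)/6 = -35/6.

-5.8333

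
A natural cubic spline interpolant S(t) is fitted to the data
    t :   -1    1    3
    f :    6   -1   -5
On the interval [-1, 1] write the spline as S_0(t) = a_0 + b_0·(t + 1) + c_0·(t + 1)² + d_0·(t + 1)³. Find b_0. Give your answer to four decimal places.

With σ_i denoting the second derivative at x_i, h_i = 2, 2, and Δ_i = (y_(i+1) − y_i)/h_i = -7/2, -2:
  2·σ_0 + 8·σ_1 + 2·σ_2 = 6(Δ_1 - Δ_0) = 9
Natural end conditions: σ_0 = σ_2 = 0.
Solving the tridiagonal system: σ_0 = 0, σ_1 = 9/8, σ_2 = 0.
On [-1, 1], with S_0(t) = a_0 + b_0·(t + 1) + c_0·(t + 1)² + d_0·(t + 1)³: c_0 = σ_0/2 = 0, d_0 = (σ_1 - σ_0)/(6h_0) = 3/32, b_0 = Δ_0 - h_0(2σ_0 + σ_1)/6 = -31/8.

-3.8750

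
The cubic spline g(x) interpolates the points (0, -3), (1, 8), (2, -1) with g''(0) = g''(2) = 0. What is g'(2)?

Let M_i = g''(x_i). Step sizes h_i = 1, 1; slopes of the chords Δ_i = (y_(i+1) - y_i)/h_i = 11, -9.
  1·M_0 + 4·M_1 + 1·M_2 = 6(Δ_1 - Δ_0) = -120
Natural end conditions: M_0 = M_2 = 0.
Forward elimination and back-substitution give M_0 = 0, M_1 = -30, M_2 = 0.
On [1, 2], g'(x) = b_1 + 2c_1·(x - 1) + 3d_1·(x - 1)² with b_1 = Δ_1 - h_1(2M_1 + M_2)/6 = 1, c_1 = M_1/2 = -15, d_1 = (M_2 - M_1)/(6h_1) = 5. So g'(2) = -14.

-14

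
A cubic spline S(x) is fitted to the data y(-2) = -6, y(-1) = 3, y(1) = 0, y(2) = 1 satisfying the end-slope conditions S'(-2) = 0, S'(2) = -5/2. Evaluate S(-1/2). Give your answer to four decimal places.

4.8938

With σ_i denoting the second derivative at x_i, h_i = 1, 2, 1, and Δ_i = (y_(i+1) − y_i)/h_i = 9, -3/2, 1:
  1·σ_0 + 6·σ_1 + 2·σ_2 = 6(Δ_1 - Δ_0) = -63
  2·σ_1 + 6·σ_2 + 1·σ_3 = 6(Δ_2 - Δ_1) = 15
Clamped end conditions give two more equations: 2h_0·σ_0 + h_0·σ_1 = 6(Δ_0 - S'(-2)) = 54 and h_2·σ_2 + 2h_2·σ_3 = 6(S'(2) - Δ_2) = -21.
Hence σ_0 = 187/5, σ_1 = -104/5, σ_2 = 61/5, σ_3 = -83/5.
On [-1, 1], S(x) = 3 + 83/10·(x + 1) - 52/5·(x + 1)² + 11/4·(x + 1)³.
With (x + 1) = 1/2: S(-1/2) = 783/160.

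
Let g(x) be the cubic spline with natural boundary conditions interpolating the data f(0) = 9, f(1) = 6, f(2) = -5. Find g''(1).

With m_i denoting the second derivative at x_i, h_i = 1, 1, and Δ_i = (y_(i+1) − y_i)/h_i = -3, -11:
  1·m_0 + 4·m_1 + 1·m_2 = 6(Δ_1 - Δ_0) = -48
Natural end conditions: m_0 = m_2 = 0.
Solving: m_0 = 0, m_1 = -12, m_2 = 0.

-12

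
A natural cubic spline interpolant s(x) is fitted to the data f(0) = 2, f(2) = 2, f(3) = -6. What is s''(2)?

-8

Let M_i = s''(x_i). Step sizes h_i = 2, 1; slopes of the chords Δ_i = (y_(i+1) - y_i)/h_i = 0, -8.
  2·M_0 + 6·M_1 + 1·M_2 = 6(Δ_1 - Δ_0) = -48
Natural end conditions: M_0 = M_2 = 0.
Solving: M_0 = 0, M_1 = -8, M_2 = 0.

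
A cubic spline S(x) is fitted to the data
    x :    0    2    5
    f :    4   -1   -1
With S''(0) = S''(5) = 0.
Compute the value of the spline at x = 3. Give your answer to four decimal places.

-1.8333

Write σ_i for S''(x_i). With h_i = 2, 3 and divided differences Δ_i = -5/2, 0, the continuity of S' gives the tridiagonal system
  2·σ_0 + 10·σ_1 + 3·σ_2 = 6(Δ_1 - Δ_0) = 15
Natural end conditions: σ_0 = σ_2 = 0.
Forward elimination and back-substitution give σ_0 = 0, σ_1 = 3/2, σ_2 = 0.
On [2, 5], S(x) = -1 - 3/2·(x - 2) + 3/4·(x - 2)² - 1/12·(x - 2)³.
With (x - 2) = 1: S(3) = -11/6.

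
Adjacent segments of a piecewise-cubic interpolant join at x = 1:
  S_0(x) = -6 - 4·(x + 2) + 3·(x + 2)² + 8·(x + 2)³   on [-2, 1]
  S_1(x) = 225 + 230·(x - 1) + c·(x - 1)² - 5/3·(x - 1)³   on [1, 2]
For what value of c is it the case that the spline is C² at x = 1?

75

S_0''(x) = 6 + 48·(x + 2), so S_0''(1) = 150. On the right, S_1''(1) = 2c, so c = 75.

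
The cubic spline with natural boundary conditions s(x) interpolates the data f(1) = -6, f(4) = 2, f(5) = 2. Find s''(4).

With M_i denoting the second derivative at x_i, h_i = 3, 1, and Δ_i = (y_(i+1) − y_i)/h_i = 8/3, 0:
  3·M_0 + 8·M_1 + 1·M_2 = 6(Δ_1 - Δ_0) = -16
Natural end conditions: M_0 = M_2 = 0.
Forward elimination and back-substitution give M_0 = 0, M_1 = -2, M_2 = 0.

-2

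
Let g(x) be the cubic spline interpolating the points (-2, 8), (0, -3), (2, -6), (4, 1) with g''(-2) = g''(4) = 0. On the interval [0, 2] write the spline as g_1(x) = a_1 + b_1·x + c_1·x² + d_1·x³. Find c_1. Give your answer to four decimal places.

Put m_i = g'' at the i-th knot. Here h = (2, 2, 2) and Δ = (-11/2, -3/2, 7/2), so the interior equations h_(i-1)·m_(i-1) + 2(h_(i-1)+h_i)·m_i + h_i·m_(i+1) = 6(Δ_i − Δ_(i-1)) read
  2·m_0 + 8·m_1 + 2·m_2 = 6(Δ_1 - Δ_0) = 24
  2·m_1 + 8·m_2 + 2·m_3 = 6(Δ_2 - Δ_1) = 30
Natural end conditions: m_0 = m_3 = 0.
Solving the tridiagonal system: m_0 = 0, m_1 = 11/5, m_2 = 16/5, m_3 = 0.
On [0, 2], with g_1(x) = a_1 + b_1·x + c_1·x² + d_1·x³: c_1 = m_1/2 = 11/10, d_1 = (m_2 - m_1)/(6h_1) = 1/12, b_1 = Δ_1 - h_1(2m_1 + m_2)/6 = -121/30.

1.1000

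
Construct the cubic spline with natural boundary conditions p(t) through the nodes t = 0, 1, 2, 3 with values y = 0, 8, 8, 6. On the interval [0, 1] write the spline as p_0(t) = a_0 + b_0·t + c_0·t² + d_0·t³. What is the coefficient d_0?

Put M_i = p'' at the i-th knot. Here h = (1, 1, 1) and Δ = (8, 0, -2), so the interior equations h_(i-1)·M_(i-1) + 2(h_(i-1)+h_i)·M_i + h_i·M_(i+1) = 6(Δ_i − Δ_(i-1)) read
  1·M_0 + 4·M_1 + 1·M_2 = 6(Δ_1 - Δ_0) = -48
  1·M_1 + 4·M_2 + 1·M_3 = 6(Δ_2 - Δ_1) = -12
Natural end conditions: M_0 = M_3 = 0.
Forward elimination and back-substitution give M_0 = 0, M_1 = -12, M_2 = 0, M_3 = 0.
On [0, 1], with p_0(t) = a_0 + b_0·t + c_0·t² + d_0·t³: c_0 = M_0/2 = 0, d_0 = (M_1 - M_0)/(6h_0) = -2, b_0 = Δ_0 - h_0(2M_0 + M_1)/6 = 10.

-2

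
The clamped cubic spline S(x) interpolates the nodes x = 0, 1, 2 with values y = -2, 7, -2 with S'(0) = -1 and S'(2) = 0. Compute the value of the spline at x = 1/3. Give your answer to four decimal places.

0.1667

Let M_i = S''(x_i). Step sizes h_i = 1, 1; slopes of the chords Δ_i = (y_(i+1) - y_i)/h_i = 9, -9.
  1·M_0 + 4·M_1 + 1·M_2 = 6(Δ_1 - Δ_0) = -108
Clamped end conditions give two more equations: 2h_0·M_0 + h_0·M_1 = 6(Δ_0 - S'(0)) = 60 and h_1·M_1 + 2h_1·M_2 = 6(S'(2) - Δ_1) = 54.
Hence M_0 = 115/2, M_1 = -55, M_2 = 109/2.
On [0, 1], S(x) = -2 - 1·x + 115/4·x² - 75/4·x³.
With x = 1/3: S(1/3) = 1/6.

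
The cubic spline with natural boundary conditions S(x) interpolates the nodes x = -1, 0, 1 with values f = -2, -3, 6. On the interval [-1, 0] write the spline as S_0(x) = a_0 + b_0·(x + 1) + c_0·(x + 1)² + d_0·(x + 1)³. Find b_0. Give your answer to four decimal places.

-3.5000

With m_i denoting the second derivative at x_i, h_i = 1, 1, and Δ_i = (y_(i+1) − y_i)/h_i = -1, 9:
  1·m_0 + 4·m_1 + 1·m_2 = 6(Δ_1 - Δ_0) = 60
Natural end conditions: m_0 = m_2 = 0.
Forward elimination and back-substitution give m_0 = 0, m_1 = 15, m_2 = 0.
On [-1, 0], with S_0(x) = a_0 + b_0·(x + 1) + c_0·(x + 1)² + d_0·(x + 1)³: c_0 = m_0/2 = 0, d_0 = (m_1 - m_0)/(6h_0) = 5/2, b_0 = Δ_0 - h_0(2m_0 + m_1)/6 = -7/2.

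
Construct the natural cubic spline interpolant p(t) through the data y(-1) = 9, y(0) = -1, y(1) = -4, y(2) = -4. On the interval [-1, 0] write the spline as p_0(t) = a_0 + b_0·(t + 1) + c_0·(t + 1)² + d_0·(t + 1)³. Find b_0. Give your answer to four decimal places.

With M_i denoting the second derivative at x_i, h_i = 1, 1, 1, and Δ_i = (y_(i+1) − y_i)/h_i = -10, -3, 0:
  1·M_0 + 4·M_1 + 1·M_2 = 6(Δ_1 - Δ_0) = 42
  1·M_1 + 4·M_2 + 1·M_3 = 6(Δ_2 - Δ_1) = 18
Natural end conditions: M_0 = M_3 = 0.
Forward elimination and back-substitution give M_0 = 0, M_1 = 10, M_2 = 2, M_3 = 0.
On [-1, 0], with p_0(t) = a_0 + b_0·(t + 1) + c_0·(t + 1)² + d_0·(t + 1)³: c_0 = M_0/2 = 0, d_0 = (M_1 - M_0)/(6h_0) = 5/3, b_0 = Δ_0 - h_0(2M_0 + M_1)/6 = -35/3.

-11.6667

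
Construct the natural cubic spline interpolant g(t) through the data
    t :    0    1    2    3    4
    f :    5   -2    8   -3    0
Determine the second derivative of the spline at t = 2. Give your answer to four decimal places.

Write σ_i for g''(x_i). With h_i = 1, 1, 1, 1 and divided differences Δ_i = -7, 10, -11, 3, the continuity of g' gives the tridiagonal system
  1·σ_0 + 4·σ_1 + 1·σ_2 = 6(Δ_1 - Δ_0) = 102
  1·σ_1 + 4·σ_2 + 1·σ_3 = 6(Δ_2 - Δ_1) = -126
  1·σ_2 + 4·σ_3 + 1·σ_4 = 6(Δ_3 - Δ_2) = 84
Natural end conditions: σ_0 = σ_4 = 0.
Hence σ_0 = 0, σ_1 = 1059/28, σ_2 = -345/7, σ_3 = 933/28, σ_4 = 0.

-49.2857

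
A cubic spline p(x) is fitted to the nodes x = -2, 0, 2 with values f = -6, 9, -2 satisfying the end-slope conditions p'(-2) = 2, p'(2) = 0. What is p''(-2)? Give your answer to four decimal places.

17.5000

Write M_i for p''(x_i). With h_i = 2, 2 and divided differences Δ_i = 15/2, -11/2, the continuity of p' gives the tridiagonal system
  2·M_0 + 8·M_1 + 2·M_2 = 6(Δ_1 - Δ_0) = -78
Clamped end conditions give two more equations: 2h_0·M_0 + h_0·M_1 = 6(Δ_0 - p'(-2)) = 33 and h_1·M_1 + 2h_1·M_2 = 6(p'(2) - Δ_1) = 33.
Solving the tridiagonal system: M_0 = 35/2, M_1 = -37/2, M_2 = 35/2.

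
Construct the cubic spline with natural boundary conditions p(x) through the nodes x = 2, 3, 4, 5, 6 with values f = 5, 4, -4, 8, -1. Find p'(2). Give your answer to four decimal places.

With m_i denoting the second derivative at x_i, h_i = 1, 1, 1, 1, and Δ_i = (y_(i+1) − y_i)/h_i = -1, -8, 12, -9:
  1·m_0 + 4·m_1 + 1·m_2 = 6(Δ_1 - Δ_0) = -42
  1·m_1 + 4·m_2 + 1·m_3 = 6(Δ_2 - Δ_1) = 120
  1·m_2 + 4·m_3 + 1·m_4 = 6(Δ_3 - Δ_2) = -126
Natural end conditions: m_0 = m_4 = 0.
Forward elimination and back-substitution give m_0 = 0, m_1 = -309/14, m_2 = 324/7, m_3 = -603/14, m_4 = 0.
On [2, 3], p'(x) = b_0 + 2c_0·(x - 2) + 3d_0·(x - 2)² with b_0 = Δ_0 - h_0(2m_0 + m_1)/6 = 75/28, c_0 = m_0/2 = 0, d_0 = (m_1 - m_0)/(6h_0) = -103/28. So p'(2) = 75/28.

2.6786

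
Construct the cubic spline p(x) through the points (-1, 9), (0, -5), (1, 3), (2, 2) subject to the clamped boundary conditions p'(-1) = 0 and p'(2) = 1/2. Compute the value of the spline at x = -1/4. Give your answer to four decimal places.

Write M_i for p''(x_i). With h_i = 1, 1, 1 and divided differences Δ_i = -14, 8, -1, the continuity of p' gives the tridiagonal system
  1·M_0 + 4·M_1 + 1·M_2 = 6(Δ_1 - Δ_0) = 132
  1·M_1 + 4·M_2 + 1·M_3 = 6(Δ_2 - Δ_1) = -54
Clamped end conditions give two more equations: 2h_0·M_0 + h_0·M_1 = 6(Δ_0 - p'(-1)) = -84 and h_2·M_2 + 2h_2·M_3 = 6(p'(2) - Δ_2) = 9.
Hence M_0 = -215/3, M_1 = 178/3, M_2 = -101/3, M_3 = 64/3.
On [-1, 0], p(x) = 9 + 0·(x + 1) - 215/6·(x + 1)² + 131/6·(x + 1)³.
With (x + 1) = 3/4: p(-1/4) = -249/128.

-1.9453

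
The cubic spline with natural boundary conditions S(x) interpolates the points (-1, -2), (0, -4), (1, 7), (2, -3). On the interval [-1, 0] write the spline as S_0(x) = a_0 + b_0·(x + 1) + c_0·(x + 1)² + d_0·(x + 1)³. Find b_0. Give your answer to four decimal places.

-6.8667

With M_i denoting the second derivative at x_i, h_i = 1, 1, 1, and Δ_i = (y_(i+1) − y_i)/h_i = -2, 11, -10:
  1·M_0 + 4·M_1 + 1·M_2 = 6(Δ_1 - Δ_0) = 78
  1·M_1 + 4·M_2 + 1·M_3 = 6(Δ_2 - Δ_1) = -126
Natural end conditions: M_0 = M_3 = 0.
Forward elimination and back-substitution give M_0 = 0, M_1 = 146/5, M_2 = -194/5, M_3 = 0.
On [-1, 0], with S_0(x) = a_0 + b_0·(x + 1) + c_0·(x + 1)² + d_0·(x + 1)³: c_0 = M_0/2 = 0, d_0 = (M_1 - M_0)/(6h_0) = 73/15, b_0 = Δ_0 - h_0(2M_0 + M_1)/6 = -103/15.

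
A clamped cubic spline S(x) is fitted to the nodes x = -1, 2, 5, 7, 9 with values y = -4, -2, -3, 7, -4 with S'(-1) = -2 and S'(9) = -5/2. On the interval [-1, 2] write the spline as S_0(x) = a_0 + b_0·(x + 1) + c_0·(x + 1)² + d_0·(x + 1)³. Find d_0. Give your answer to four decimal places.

Write σ_i for S''(x_i). With h_i = 3, 3, 2, 2 and divided differences Δ_i = 2/3, -1/3, 5, -11/2, the continuity of S' gives the tridiagonal system
  3·σ_0 + 12·σ_1 + 3·σ_2 = 6(Δ_1 - Δ_0) = -6
  3·σ_1 + 10·σ_2 + 2·σ_3 = 6(Δ_2 - Δ_1) = 32
  2·σ_2 + 8·σ_3 + 2·σ_4 = 6(Δ_3 - Δ_2) = -63
Clamped end conditions give two more equations: 2h_0·σ_0 + h_0·σ_1 = 6(Δ_0 - S'(-1)) = 16 and h_3·σ_3 + 2h_3·σ_4 = 6(S'(9) - Δ_3) = 18.
Solving: σ_0 = 449/105, σ_1 = -338/105, σ_2 = 33/5, σ_3 = -426/35, σ_4 = 741/70.
On [-1, 2], with S_0(x) = a_0 + b_0·(x + 1) + c_0·(x + 1)² + d_0·(x + 1)³: c_0 = σ_0/2 = 449/210, d_0 = (σ_1 - σ_0)/(6h_0) = -787/1890, b_0 = Δ_0 - h_0(2σ_0 + σ_1)/6 = -2.

-0.4164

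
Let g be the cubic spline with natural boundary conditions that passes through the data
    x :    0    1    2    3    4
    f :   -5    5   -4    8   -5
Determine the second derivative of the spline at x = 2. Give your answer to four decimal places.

54.8571

Let M_i = g''(x_i). Step sizes h_i = 1, 1, 1, 1; slopes of the chords Δ_i = (y_(i+1) - y_i)/h_i = 10, -9, 12, -13.
  1·M_0 + 4·M_1 + 1·M_2 = 6(Δ_1 - Δ_0) = -114
  1·M_1 + 4·M_2 + 1·M_3 = 6(Δ_2 - Δ_1) = 126
  1·M_2 + 4·M_3 + 1·M_4 = 6(Δ_3 - Δ_2) = -150
Natural end conditions: M_0 = M_4 = 0.
Forward elimination and back-substitution give M_0 = 0, M_1 = -591/14, M_2 = 384/7, M_3 = -717/14, M_4 = 0.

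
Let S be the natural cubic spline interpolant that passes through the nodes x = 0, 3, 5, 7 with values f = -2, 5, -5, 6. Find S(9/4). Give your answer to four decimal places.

Write σ_i for S''(x_i). With h_i = 3, 2, 2 and divided differences Δ_i = 7/3, -5, 11/2, the continuity of S' gives the tridiagonal system
  3·σ_0 + 10·σ_1 + 2·σ_2 = 6(Δ_1 - Δ_0) = -44
  2·σ_1 + 8·σ_2 + 2·σ_3 = 6(Δ_2 - Δ_1) = 63
Natural end conditions: σ_0 = σ_3 = 0.
Solving the tridiagonal system: σ_0 = 0, σ_1 = -239/38, σ_2 = 359/38, σ_3 = 0.
On [0, 3], S(x) = -2 + 1249/228·x + 0·x² - 239/684·x³.
With x = 9/4: S(9/4) = 30865/4864.

6.3456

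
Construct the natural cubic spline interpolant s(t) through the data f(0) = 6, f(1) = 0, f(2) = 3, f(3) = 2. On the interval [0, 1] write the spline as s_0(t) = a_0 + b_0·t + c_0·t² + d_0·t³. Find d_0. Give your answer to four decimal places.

2.6667

Write M_i for s''(x_i). With h_i = 1, 1, 1 and divided differences Δ_i = -6, 3, -1, the continuity of s' gives the tridiagonal system
  1·M_0 + 4·M_1 + 1·M_2 = 6(Δ_1 - Δ_0) = 54
  1·M_1 + 4·M_2 + 1·M_3 = 6(Δ_2 - Δ_1) = -24
Natural end conditions: M_0 = M_3 = 0.
Hence M_0 = 0, M_1 = 16, M_2 = -10, M_3 = 0.
On [0, 1], with s_0(t) = a_0 + b_0·t + c_0·t² + d_0·t³: c_0 = M_0/2 = 0, d_0 = (M_1 - M_0)/(6h_0) = 8/3, b_0 = Δ_0 - h_0(2M_0 + M_1)/6 = -26/3.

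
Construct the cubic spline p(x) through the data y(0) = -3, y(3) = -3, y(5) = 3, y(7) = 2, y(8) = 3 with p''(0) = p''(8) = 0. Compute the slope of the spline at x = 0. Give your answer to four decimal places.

-1.2981

With M_i denoting the second derivative at x_i, h_i = 3, 2, 2, 1, and Δ_i = (y_(i+1) − y_i)/h_i = 0, 3, -1/2, 1:
  3·M_0 + 10·M_1 + 2·M_2 = 6(Δ_1 - Δ_0) = 18
  2·M_1 + 8·M_2 + 2·M_3 = 6(Δ_2 - Δ_1) = -21
  2·M_2 + 6·M_3 + 1·M_4 = 6(Δ_3 - Δ_2) = 9
Natural end conditions: M_0 = M_4 = 0.
Hence M_0 = 0, M_1 = 135/52, M_2 = -207/52, M_3 = 147/52, M_4 = 0.
On [0, 3], p'(x) = b_0 + 2c_0·x + 3d_0·x² with b_0 = Δ_0 - h_0(2M_0 + M_1)/6 = -135/104, c_0 = M_0/2 = 0, d_0 = (M_1 - M_0)/(6h_0) = 15/104. So p'(0) = -135/104.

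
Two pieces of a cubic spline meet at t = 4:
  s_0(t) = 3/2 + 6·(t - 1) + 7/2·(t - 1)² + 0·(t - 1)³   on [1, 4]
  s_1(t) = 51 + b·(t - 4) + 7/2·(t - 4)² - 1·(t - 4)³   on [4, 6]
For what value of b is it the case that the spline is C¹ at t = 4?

s_0'(t) = 6 + 7·(t - 1) + 0·(t - 1)², so s_0'(4) = 27. On the right, s_1'(4) = b, so b = 27.

27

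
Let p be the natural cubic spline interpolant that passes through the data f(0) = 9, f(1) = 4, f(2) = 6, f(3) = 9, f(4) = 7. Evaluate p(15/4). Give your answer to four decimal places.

With M_i denoting the second derivative at x_i, h_i = 1, 1, 1, 1, and Δ_i = (y_(i+1) − y_i)/h_i = -5, 2, 3, -2:
  1·M_0 + 4·M_1 + 1·M_2 = 6(Δ_1 - Δ_0) = 42
  1·M_1 + 4·M_2 + 1·M_3 = 6(Δ_2 - Δ_1) = 6
  1·M_2 + 4·M_3 + 1·M_4 = 6(Δ_3 - Δ_2) = -30
Natural end conditions: M_0 = M_4 = 0.
Solving: M_0 = 0, M_1 = 72/7, M_2 = 6/7, M_3 = -54/7, M_4 = 0.
On [3, 4], p(t) = 9 + 4/7·(t - 3) - 27/7·(t - 3)² + 9/7·(t - 3)³.
With (t - 3) = 3/4: p(15/4) = 3495/448.

7.8013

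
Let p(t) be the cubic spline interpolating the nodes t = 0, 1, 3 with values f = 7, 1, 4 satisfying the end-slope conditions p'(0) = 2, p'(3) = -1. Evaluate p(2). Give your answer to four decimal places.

1.3125

With M_i denoting the second derivative at x_i, h_i = 1, 2, and Δ_i = (y_(i+1) − y_i)/h_i = -6, 3/2:
  1·M_0 + 6·M_1 + 2·M_2 = 6(Δ_1 - Δ_0) = 45
Clamped end conditions give two more equations: 2h_0·M_0 + h_0·M_1 = 6(Δ_0 - p'(0)) = -48 and h_1·M_1 + 2h_1·M_2 = 6(p'(3) - Δ_1) = -15.
Forward elimination and back-substitution give M_0 = -65/2, M_1 = 17, M_2 = -49/4.
On [1, 3], p(t) = 1 - 23/4·(t - 1) + 17/2·(t - 1)² - 39/16·(t - 1)³.
With (t - 1) = 1: p(2) = 21/16.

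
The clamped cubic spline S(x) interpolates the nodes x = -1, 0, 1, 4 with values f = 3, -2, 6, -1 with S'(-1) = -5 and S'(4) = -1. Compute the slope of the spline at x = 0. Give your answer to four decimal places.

1.5862

Put m_i = S'' at the i-th knot. Here h = (1, 1, 3) and Δ = (-5, 8, -7/3), so the interior equations h_(i-1)·m_(i-1) + 2(h_(i-1)+h_i)·m_i + h_i·m_(i+1) = 6(Δ_i − Δ_(i-1)) read
  1·m_0 + 4·m_1 + 1·m_2 = 6(Δ_1 - Δ_0) = 78
  1·m_1 + 8·m_2 + 3·m_3 = 6(Δ_2 - Δ_1) = -62
Clamped end conditions give two more equations: 2h_0·m_0 + h_0·m_1 = 6(Δ_0 - S'(-1)) = 0 and h_2·m_2 + 2h_2·m_3 = 6(S'(4) - Δ_2) = 8.
Forward elimination and back-substitution give m_0 = -382/29, m_1 = 764/29, m_2 = -412/29, m_3 = 734/87.
On [0, 1], S'(x) = b_1 + 2c_1·x + 3d_1·x² with b_1 = Δ_1 - h_1(2m_1 + m_2)/6 = 46/29, c_1 = m_1/2 = 382/29, d_1 = (m_2 - m_1)/(6h_1) = -196/29. So S'(0) = 46/29.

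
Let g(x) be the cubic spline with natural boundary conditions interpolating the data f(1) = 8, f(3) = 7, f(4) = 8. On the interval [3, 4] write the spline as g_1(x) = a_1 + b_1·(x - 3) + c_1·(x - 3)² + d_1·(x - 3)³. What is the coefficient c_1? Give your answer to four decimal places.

0.7500

Let m_i = g''(x_i). Step sizes h_i = 2, 1; slopes of the chords Δ_i = (y_(i+1) - y_i)/h_i = -1/2, 1.
  2·m_0 + 6·m_1 + 1·m_2 = 6(Δ_1 - Δ_0) = 9
Natural end conditions: m_0 = m_2 = 0.
Hence m_0 = 0, m_1 = 3/2, m_2 = 0.
On [3, 4], with g_1(x) = a_1 + b_1·(x - 3) + c_1·(x - 3)² + d_1·(x - 3)³: c_1 = m_1/2 = 3/4, d_1 = (m_2 - m_1)/(6h_1) = -1/4, b_1 = Δ_1 - h_1(2m_1 + m_2)/6 = 1/2.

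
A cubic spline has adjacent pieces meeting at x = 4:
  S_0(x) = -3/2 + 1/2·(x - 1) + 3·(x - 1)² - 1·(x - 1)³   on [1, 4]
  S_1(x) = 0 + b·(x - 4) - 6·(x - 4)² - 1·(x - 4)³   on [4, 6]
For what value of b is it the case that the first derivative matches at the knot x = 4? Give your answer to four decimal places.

S_0'(x) = 1/2 + 6·(x - 1) - 3·(x - 1)², so S_0'(4) = -17/2. On the right, S_1'(4) = b, so b = -17/2.

-8.5000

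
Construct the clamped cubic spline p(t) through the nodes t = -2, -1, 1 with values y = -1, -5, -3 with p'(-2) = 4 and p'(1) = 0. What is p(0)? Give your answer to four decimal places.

-5.2083

Put M_i = p'' at the i-th knot. Here h = (1, 2) and Δ = (-4, 1), so the interior equations h_(i-1)·M_(i-1) + 2(h_(i-1)+h_i)·M_i + h_i·M_(i+1) = 6(Δ_i − Δ_(i-1)) read
  1·M_0 + 6·M_1 + 2·M_2 = 6(Δ_1 - Δ_0) = 30
Clamped end conditions give two more equations: 2h_0·M_0 + h_0·M_1 = 6(Δ_0 - p'(-2)) = -48 and h_1·M_1 + 2h_1·M_2 = 6(p'(1) - Δ_1) = -6.
Forward elimination and back-substitution give M_0 = -91/3, M_1 = 38/3, M_2 = -47/6.
On [-1, 1], p(t) = -5 - 29/6·(t + 1) + 19/3·(t + 1)² - 41/24·(t + 1)³.
With (t + 1) = 1: p(0) = -125/24.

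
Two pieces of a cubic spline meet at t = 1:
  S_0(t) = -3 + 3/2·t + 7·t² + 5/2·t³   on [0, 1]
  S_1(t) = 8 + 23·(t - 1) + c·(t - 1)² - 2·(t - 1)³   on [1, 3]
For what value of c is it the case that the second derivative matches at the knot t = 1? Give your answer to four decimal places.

14.5000

S_0''(t) = 14 + 15·t, so S_0''(1) = 29. On the right, S_1''(1) = 2c, so c = 29/2.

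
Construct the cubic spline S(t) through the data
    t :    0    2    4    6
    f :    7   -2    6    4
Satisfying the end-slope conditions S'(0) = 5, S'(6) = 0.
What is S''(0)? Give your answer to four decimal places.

-21.1667

Write M_i for S''(x_i). With h_i = 2, 2, 2 and divided differences Δ_i = -9/2, 4, -1, the continuity of S' gives the tridiagonal system
  2·M_0 + 8·M_1 + 2·M_2 = 6(Δ_1 - Δ_0) = 51
  2·M_1 + 8·M_2 + 2·M_3 = 6(Δ_2 - Δ_1) = -30
Clamped end conditions give two more equations: 2h_0·M_0 + h_0·M_1 = 6(Δ_0 - S'(0)) = -57 and h_2·M_2 + 2h_2·M_3 = 6(S'(6) - Δ_2) = 6.
Hence M_0 = -127/6, M_1 = 83/6, M_2 = -26/3, M_3 = 35/6.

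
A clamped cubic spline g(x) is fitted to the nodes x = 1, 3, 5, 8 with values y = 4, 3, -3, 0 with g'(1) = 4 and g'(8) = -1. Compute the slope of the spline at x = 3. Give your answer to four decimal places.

-3.4054

Put σ_i = g'' at the i-th knot. Here h = (2, 2, 3) and Δ = (-1/2, -3, 1), so the interior equations h_(i-1)·σ_(i-1) + 2(h_(i-1)+h_i)·σ_i + h_i·σ_(i+1) = 6(Δ_i − Δ_(i-1)) read
  2·σ_0 + 8·σ_1 + 2·σ_2 = 6(Δ_1 - Δ_0) = -15
  2·σ_1 + 10·σ_2 + 3·σ_3 = 6(Δ_2 - Δ_1) = 24
Clamped end conditions give two more equations: 2h_0·σ_0 + h_0·σ_1 = 6(Δ_0 - g'(1)) = -27 and h_2·σ_2 + 2h_2·σ_3 = 6(g'(8) - Δ_2) = -12.
Solving: σ_0 = -451/74, σ_1 = -97/74, σ_2 = 142/37, σ_3 = -145/37.
On [3, 5], g'(x) = b_1 + 2c_1·(x - 3) + 3d_1·(x - 3)² with b_1 = Δ_1 - h_1(2σ_1 + σ_2)/6 = -126/37, c_1 = σ_1/2 = -97/148, d_1 = (σ_2 - σ_1)/(6h_1) = 127/296. So g'(3) = -126/37.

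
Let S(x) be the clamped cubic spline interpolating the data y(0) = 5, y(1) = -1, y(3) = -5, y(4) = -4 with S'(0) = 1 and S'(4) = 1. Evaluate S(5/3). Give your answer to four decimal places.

-4.3905

Put M_i = S'' at the i-th knot. Here h = (1, 2, 1) and Δ = (-6, -2, 1), so the interior equations h_(i-1)·M_(i-1) + 2(h_(i-1)+h_i)·M_i + h_i·M_(i+1) = 6(Δ_i − Δ_(i-1)) read
  1·M_0 + 6·M_1 + 2·M_2 = 6(Δ_1 - Δ_0) = 24
  2·M_1 + 6·M_2 + 1·M_3 = 6(Δ_2 - Δ_1) = 18
Clamped end conditions give two more equations: 2h_0·M_0 + h_0·M_1 = 6(Δ_0 - S'(0)) = -42 and h_2·M_2 + 2h_2·M_3 = 6(S'(4) - Δ_2) = 0.
Solving the tridiagonal system: M_0 = -876/35, M_1 = 282/35, M_2 = 12/35, M_3 = -6/35.
On [1, 3], S(x) = -1 - 262/35·(x - 1) + 141/35·(x - 1)² - 9/14·(x - 1)³.
With (x - 1) = 2/3: S(5/3) = -461/105.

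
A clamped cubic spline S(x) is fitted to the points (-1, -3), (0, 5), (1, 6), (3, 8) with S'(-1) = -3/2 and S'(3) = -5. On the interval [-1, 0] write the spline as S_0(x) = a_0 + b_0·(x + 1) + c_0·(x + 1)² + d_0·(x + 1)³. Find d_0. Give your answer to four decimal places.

-10.3636

Put m_i = S'' at the i-th knot. Here h = (1, 1, 2) and Δ = (8, 1, 1), so the interior equations h_(i-1)·m_(i-1) + 2(h_(i-1)+h_i)·m_i + h_i·m_(i+1) = 6(Δ_i − Δ_(i-1)) read
  1·m_0 + 4·m_1 + 1·m_2 = 6(Δ_1 - Δ_0) = -42
  1·m_1 + 6·m_2 + 2·m_3 = 6(Δ_2 - Δ_1) = 0
Clamped end conditions give two more equations: 2h_0·m_0 + h_0·m_1 = 6(Δ_0 - S'(-1)) = 57 and h_2·m_2 + 2h_2·m_3 = 6(S'(3) - Δ_2) = -36.
Solving: m_0 = 437/11, m_1 = -247/11, m_2 = 89/11, m_3 = -287/22.
On [-1, 0], with S_0(x) = a_0 + b_0·(x + 1) + c_0·(x + 1)² + d_0·(x + 1)³: c_0 = m_0/2 = 437/22, d_0 = (m_1 - m_0)/(6h_0) = -114/11, b_0 = Δ_0 - h_0(2m_0 + m_1)/6 = -3/2.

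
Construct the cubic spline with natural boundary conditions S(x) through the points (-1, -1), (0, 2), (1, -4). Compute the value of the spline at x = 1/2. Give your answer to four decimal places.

With M_i denoting the second derivative at x_i, h_i = 1, 1, and Δ_i = (y_(i+1) − y_i)/h_i = 3, -6:
  1·M_0 + 4·M_1 + 1·M_2 = 6(Δ_1 - Δ_0) = -54
Natural end conditions: M_0 = M_2 = 0.
Hence M_0 = 0, M_1 = -27/2, M_2 = 0.
On [0, 1], S(x) = 2 - 3/2·x - 27/4·x² + 9/4·x³.
With x = 1/2: S(1/2) = -5/32.

-0.1563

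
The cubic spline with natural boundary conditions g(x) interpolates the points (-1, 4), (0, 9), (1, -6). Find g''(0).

With m_i denoting the second derivative at x_i, h_i = 1, 1, and Δ_i = (y_(i+1) − y_i)/h_i = 5, -15:
  1·m_0 + 4·m_1 + 1·m_2 = 6(Δ_1 - Δ_0) = -120
Natural end conditions: m_0 = m_2 = 0.
Solving the tridiagonal system: m_0 = 0, m_1 = -30, m_2 = 0.

-30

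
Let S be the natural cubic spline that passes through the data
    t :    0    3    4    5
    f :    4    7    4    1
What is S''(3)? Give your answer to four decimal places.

-3.0968

Let m_i = S''(x_i). Step sizes h_i = 3, 1, 1; slopes of the chords Δ_i = (y_(i+1) - y_i)/h_i = 1, -3, -3.
  3·m_0 + 8·m_1 + 1·m_2 = 6(Δ_1 - Δ_0) = -24
  1·m_1 + 4·m_2 + 1·m_3 = 6(Δ_2 - Δ_1) = 0
Natural end conditions: m_0 = m_3 = 0.
Solving the tridiagonal system: m_0 = 0, m_1 = -96/31, m_2 = 24/31, m_3 = 0.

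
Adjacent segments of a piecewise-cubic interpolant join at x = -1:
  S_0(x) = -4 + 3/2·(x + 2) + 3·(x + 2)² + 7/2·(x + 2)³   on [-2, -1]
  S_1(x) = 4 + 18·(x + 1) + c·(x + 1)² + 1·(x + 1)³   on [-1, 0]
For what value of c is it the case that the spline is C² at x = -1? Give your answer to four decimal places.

S_0''(x) = 6 + 21·(x + 2), so S_0''(-1) = 27. On the right, S_1''(-1) = 2c, so c = 27/2.

13.5000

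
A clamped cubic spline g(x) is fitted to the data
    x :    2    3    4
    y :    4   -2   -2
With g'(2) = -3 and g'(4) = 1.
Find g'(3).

Let M_i = g''(x_i). Step sizes h_i = 1, 1; slopes of the chords Δ_i = (y_(i+1) - y_i)/h_i = -6, 0.
  1·M_0 + 4·M_1 + 1·M_2 = 6(Δ_1 - Δ_0) = 36
Clamped end conditions give two more equations: 2h_0·M_0 + h_0·M_1 = 6(Δ_0 - g'(2)) = -18 and h_1·M_1 + 2h_1·M_2 = 6(g'(4) - Δ_1) = 6.
Forward elimination and back-substitution give M_0 = -16, M_1 = 14, M_2 = -4.
On [3, 4], g'(x) = b_1 + 2c_1·(x - 3) + 3d_1·(x - 3)² with b_1 = Δ_1 - h_1(2M_1 + M_2)/6 = -4, c_1 = M_1/2 = 7, d_1 = (M_2 - M_1)/(6h_1) = -3. So g'(3) = -4.

-4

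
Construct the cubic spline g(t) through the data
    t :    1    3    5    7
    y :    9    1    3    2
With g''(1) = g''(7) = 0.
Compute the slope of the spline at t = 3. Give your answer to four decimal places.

Let M_i = g''(x_i). Step sizes h_i = 2, 2, 2; slopes of the chords Δ_i = (y_(i+1) - y_i)/h_i = -4, 1, -1/2.
  2·M_0 + 8·M_1 + 2·M_2 = 6(Δ_1 - Δ_0) = 30
  2·M_1 + 8·M_2 + 2·M_3 = 6(Δ_2 - Δ_1) = -9
Natural end conditions: M_0 = M_3 = 0.
Hence M_0 = 0, M_1 = 43/10, M_2 = -11/5, M_3 = 0.
On [3, 5], g'(t) = b_1 + 2c_1·(t - 3) + 3d_1·(t - 3)² with b_1 = Δ_1 - h_1(2M_1 + M_2)/6 = -17/15, c_1 = M_1/2 = 43/20, d_1 = (M_2 - M_1)/(6h_1) = -13/24. So g'(3) = -17/15.

-1.1333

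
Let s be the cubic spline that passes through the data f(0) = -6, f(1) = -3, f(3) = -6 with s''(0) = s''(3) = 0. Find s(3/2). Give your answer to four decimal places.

Put M_i = s'' at the i-th knot. Here h = (1, 2) and Δ = (3, -3/2), so the interior equations h_(i-1)·M_(i-1) + 2(h_(i-1)+h_i)·M_i + h_i·M_(i+1) = 6(Δ_i − Δ_(i-1)) read
  1·M_0 + 6·M_1 + 2·M_2 = 6(Δ_1 - Δ_0) = -27
Natural end conditions: M_0 = M_2 = 0.
Forward elimination and back-substitution give M_0 = 0, M_1 = -9/2, M_2 = 0.
On [1, 3], s(x) = -3 + 3/2·(x - 1) - 9/4·(x - 1)² + 3/8·(x - 1)³.
With (x - 1) = 1/2: s(3/2) = -177/64.

-2.7656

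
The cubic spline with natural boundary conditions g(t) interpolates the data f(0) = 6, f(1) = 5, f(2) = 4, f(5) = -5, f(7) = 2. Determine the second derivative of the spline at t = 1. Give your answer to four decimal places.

0.8650

With m_i denoting the second derivative at x_i, h_i = 1, 1, 3, 2, and Δ_i = (y_(i+1) − y_i)/h_i = -1, -1, -3, 7/2:
  1·m_0 + 4·m_1 + 1·m_2 = 6(Δ_1 - Δ_0) = 0
  1·m_1 + 8·m_2 + 3·m_3 = 6(Δ_2 - Δ_1) = -12
  3·m_2 + 10·m_3 + 2·m_4 = 6(Δ_3 - Δ_2) = 39
Natural end conditions: m_0 = m_4 = 0.
Forward elimination and back-substitution give m_0 = 0, m_1 = 237/274, m_2 = -474/137, m_3 = 1353/274, m_4 = 0.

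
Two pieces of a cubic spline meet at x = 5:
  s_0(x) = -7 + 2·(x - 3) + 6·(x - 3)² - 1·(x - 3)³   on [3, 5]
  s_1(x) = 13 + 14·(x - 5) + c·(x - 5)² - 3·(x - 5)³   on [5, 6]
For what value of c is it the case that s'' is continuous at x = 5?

s_0''(x) = 12 - 6·(x - 3), so s_0''(5) = 0. On the right, s_1''(5) = 2c, so c = 0.

0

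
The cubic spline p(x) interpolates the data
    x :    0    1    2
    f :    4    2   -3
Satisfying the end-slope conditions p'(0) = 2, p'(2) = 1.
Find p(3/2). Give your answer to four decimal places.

-1.3750

With M_i denoting the second derivative at x_i, h_i = 1, 1, and Δ_i = (y_(i+1) − y_i)/h_i = -2, -5:
  1·M_0 + 4·M_1 + 1·M_2 = 6(Δ_1 - Δ_0) = -18
Clamped end conditions give two more equations: 2h_0·M_0 + h_0·M_1 = 6(Δ_0 - p'(0)) = -24 and h_1·M_1 + 2h_1·M_2 = 6(p'(2) - Δ_1) = 36.
Hence M_0 = -8, M_1 = -8, M_2 = 22.
On [1, 2], p(x) = 2 - 6·(x - 1) - 4·(x - 1)² + 5·(x - 1)³.
With (x - 1) = 1/2: p(3/2) = -11/8.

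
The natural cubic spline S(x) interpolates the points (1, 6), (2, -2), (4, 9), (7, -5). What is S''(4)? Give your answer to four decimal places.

-9.4286

Let m_i = S''(x_i). Step sizes h_i = 1, 2, 3; slopes of the chords Δ_i = (y_(i+1) - y_i)/h_i = -8, 11/2, -14/3.
  1·m_0 + 6·m_1 + 2·m_2 = 6(Δ_1 - Δ_0) = 81
  2·m_1 + 10·m_2 + 3·m_3 = 6(Δ_2 - Δ_1) = -61
Natural end conditions: m_0 = m_3 = 0.
Hence m_0 = 0, m_1 = 233/14, m_2 = -66/7, m_3 = 0.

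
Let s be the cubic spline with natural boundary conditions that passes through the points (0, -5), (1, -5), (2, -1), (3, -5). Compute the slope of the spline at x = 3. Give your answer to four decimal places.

Put σ_i = s'' at the i-th knot. Here h = (1, 1, 1) and Δ = (0, 4, -4), so the interior equations h_(i-1)·σ_(i-1) + 2(h_(i-1)+h_i)·σ_i + h_i·σ_(i+1) = 6(Δ_i − Δ_(i-1)) read
  1·σ_0 + 4·σ_1 + 1·σ_2 = 6(Δ_1 - Δ_0) = 24
  1·σ_1 + 4·σ_2 + 1·σ_3 = 6(Δ_2 - Δ_1) = -48
Natural end conditions: σ_0 = σ_3 = 0.
Solving the tridiagonal system: σ_0 = 0, σ_1 = 48/5, σ_2 = -72/5, σ_3 = 0.
On [2, 3], s'(x) = b_2 + 2c_2·(x - 2) + 3d_2·(x - 2)² with b_2 = Δ_2 - h_2(2σ_2 + σ_3)/6 = 4/5, c_2 = σ_2/2 = -36/5, d_2 = (σ_3 - σ_2)/(6h_2) = 12/5. So s'(3) = -32/5.

-6.4000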